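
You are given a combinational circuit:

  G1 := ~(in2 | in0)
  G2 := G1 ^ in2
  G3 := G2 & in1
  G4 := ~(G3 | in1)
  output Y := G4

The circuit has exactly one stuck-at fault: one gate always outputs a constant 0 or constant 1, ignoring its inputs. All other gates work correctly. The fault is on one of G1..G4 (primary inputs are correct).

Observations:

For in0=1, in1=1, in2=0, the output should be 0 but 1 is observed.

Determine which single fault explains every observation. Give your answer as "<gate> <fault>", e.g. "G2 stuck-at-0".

Fault-free values for test 1 (in0=1, in1=1, in2=0): G1=0, G2=0, G3=0, G4=0, giving Y=0. Observed 1.
Test 1: faults giving observed 1 are {G4 stuck-at-1}.
Only G4 stuck-at-1 is consistent with every test.

G4 stuck-at-1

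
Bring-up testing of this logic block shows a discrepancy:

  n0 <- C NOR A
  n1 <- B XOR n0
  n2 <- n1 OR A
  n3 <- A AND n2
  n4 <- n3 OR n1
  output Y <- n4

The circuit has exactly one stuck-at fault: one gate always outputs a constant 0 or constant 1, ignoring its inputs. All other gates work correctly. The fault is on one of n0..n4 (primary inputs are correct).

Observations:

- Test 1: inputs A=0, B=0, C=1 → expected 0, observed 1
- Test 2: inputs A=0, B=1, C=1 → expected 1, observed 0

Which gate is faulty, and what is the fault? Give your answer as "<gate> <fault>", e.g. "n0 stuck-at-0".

Fault-free values for test 1 (A=0, B=0, C=1): n0=0, n1=0, n2=0, n3=0, n4=0, giving Y=0. Observed 1.
Test 1: faults giving observed 1 are {n0 stuck-at-1, n1 stuck-at-1, n3 stuck-at-1, n4 stuck-at-1}.
Test 2 (A=0, B=1, C=1): fault-free n0=0, n1=1, n2=1, n3=0, n4=1 → 1; observed 0. Eliminates n1 stuck-at-1, n3 stuck-at-1, n4 stuck-at-1.
Only n0 stuck-at-1 is consistent with every test.

n0 stuck-at-1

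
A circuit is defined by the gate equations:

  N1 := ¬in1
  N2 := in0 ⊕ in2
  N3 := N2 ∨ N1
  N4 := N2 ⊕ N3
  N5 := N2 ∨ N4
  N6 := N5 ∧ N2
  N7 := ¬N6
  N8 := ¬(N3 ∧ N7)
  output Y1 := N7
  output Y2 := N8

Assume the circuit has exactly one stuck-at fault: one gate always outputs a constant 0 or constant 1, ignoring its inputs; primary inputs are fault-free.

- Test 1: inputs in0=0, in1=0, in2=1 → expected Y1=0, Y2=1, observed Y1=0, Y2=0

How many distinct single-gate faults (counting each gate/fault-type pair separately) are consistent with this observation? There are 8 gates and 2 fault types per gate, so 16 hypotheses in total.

1

Fault-free: N1=1, N2=1, N3=1, N4=0, N5=1, N6=1, N7=0, N8=1 → Y1=0, Y2=1. Observed Y1=0, Y2=0.
  N1: none of the 2 fault types match ✗
  N2: none of the 2 fault types match ✗
  N3: none of the 2 fault types match ✗
  N4: none of the 2 fault types match ✗
  N5: none of the 2 fault types match ✗
  N6: none of the 2 fault types match ✗
  N7: none of the 2 fault types match ✗
  N8: stuck-at-0 ✓; others ✗
Consistent faults: {N8 stuck-at-0} — 1 in all.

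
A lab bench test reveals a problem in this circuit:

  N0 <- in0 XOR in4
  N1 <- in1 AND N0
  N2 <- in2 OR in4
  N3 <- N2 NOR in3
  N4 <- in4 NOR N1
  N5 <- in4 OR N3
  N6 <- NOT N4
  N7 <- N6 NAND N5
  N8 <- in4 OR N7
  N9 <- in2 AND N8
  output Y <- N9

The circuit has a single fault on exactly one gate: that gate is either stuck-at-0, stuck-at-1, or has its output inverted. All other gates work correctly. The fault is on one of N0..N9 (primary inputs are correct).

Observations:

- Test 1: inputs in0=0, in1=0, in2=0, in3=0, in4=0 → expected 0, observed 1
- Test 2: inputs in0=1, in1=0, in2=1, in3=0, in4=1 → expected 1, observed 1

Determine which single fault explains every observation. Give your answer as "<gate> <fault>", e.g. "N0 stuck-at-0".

N9 stuck-at-1

Fault-free values for test 1 (in0=0, in1=0, in2=0, in3=0, in4=0): N0=0, N1=0, N2=0, N3=1, N4=1, N5=1, N6=0, N7=1, N8=1, N9=0, giving Y=0. Observed 1.
Test 1: faults giving observed 1 are {N9 stuck-at-1, N9 inverted output}.
Test 2 (in0=1, in1=0, in2=1, in3=0, in4=1): fault-free N0=0, N1=0, N2=1, N3=0, N4=0, N5=1, N6=1, N7=0, N8=1, N9=1 → 1; observed 1. Eliminates N9 inverted output.
Only N9 stuck-at-1 is consistent with every test.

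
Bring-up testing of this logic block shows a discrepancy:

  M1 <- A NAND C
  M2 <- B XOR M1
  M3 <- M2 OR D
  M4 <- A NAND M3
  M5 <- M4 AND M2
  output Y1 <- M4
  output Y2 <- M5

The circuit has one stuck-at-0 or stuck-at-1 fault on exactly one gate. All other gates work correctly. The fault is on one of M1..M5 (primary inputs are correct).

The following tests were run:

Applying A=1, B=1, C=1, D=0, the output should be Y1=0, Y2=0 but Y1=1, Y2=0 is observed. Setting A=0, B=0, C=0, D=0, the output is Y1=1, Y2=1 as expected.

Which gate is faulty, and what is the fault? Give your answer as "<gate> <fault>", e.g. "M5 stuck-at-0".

Fault-free values for test 1 (A=1, B=1, C=1, D=0): M1=0, M2=1, M3=1, M4=0, M5=0, giving Y1=0, Y2=0. Observed Y1=1, Y2=0.
Test 1: faults giving observed Y1=1, Y2=0 are {M1 stuck-at-1, M2 stuck-at-0}.
Test 2 (A=0, B=0, C=0, D=0): fault-free M1=1, M2=1, M3=1, M4=1, M5=1 → Y1=1, Y2=1; observed Y1=1, Y2=1. Eliminates M2 stuck-at-0.
Only M1 stuck-at-1 is consistent with every test.

M1 stuck-at-1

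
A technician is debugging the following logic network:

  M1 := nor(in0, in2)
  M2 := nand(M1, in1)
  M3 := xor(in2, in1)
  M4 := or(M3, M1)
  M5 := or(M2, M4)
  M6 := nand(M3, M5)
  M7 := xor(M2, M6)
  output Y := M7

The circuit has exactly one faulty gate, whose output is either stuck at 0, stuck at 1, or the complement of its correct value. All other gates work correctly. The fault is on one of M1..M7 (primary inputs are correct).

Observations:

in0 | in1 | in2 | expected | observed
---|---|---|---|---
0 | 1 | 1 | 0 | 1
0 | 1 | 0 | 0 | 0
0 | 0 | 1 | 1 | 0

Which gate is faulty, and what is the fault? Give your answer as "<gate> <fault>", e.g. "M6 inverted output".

Fault-free values for test 1 (in0=0, in1=1, in2=1): M1=0, M2=1, M3=0, M4=0, M5=1, M6=1, M7=0, giving Y=0. Observed 1.
Test 1: faults giving observed 1 are {M1 stuck-at-1, M1 inverted output, M2 stuck-at-0, M2 inverted output, M3 stuck-at-1, M3 inverted output, M6 stuck-at-0, M6 inverted output, M7 stuck-at-1, M7 inverted output}.
Test 2 (in0=0, in1=1, in2=0): fault-free M1=1, M2=0, M3=1, M4=1, M5=1, M6=0, M7=0 → 0; observed 0. Eliminates M1 inverted output, M2 inverted output, M3 inverted output, M6 inverted output, M7 stuck-at-1, M7 inverted output.
Test 3 (in0=0, in1=0, in2=1): fault-free M1=0, M2=1, M3=1, M4=1, M5=1, M6=0, M7=1 → 1; observed 0. Eliminates M1 stuck-at-1, M3 stuck-at-1, M6 stuck-at-0.
Only M2 stuck-at-0 is consistent with every test.

M2 stuck-at-0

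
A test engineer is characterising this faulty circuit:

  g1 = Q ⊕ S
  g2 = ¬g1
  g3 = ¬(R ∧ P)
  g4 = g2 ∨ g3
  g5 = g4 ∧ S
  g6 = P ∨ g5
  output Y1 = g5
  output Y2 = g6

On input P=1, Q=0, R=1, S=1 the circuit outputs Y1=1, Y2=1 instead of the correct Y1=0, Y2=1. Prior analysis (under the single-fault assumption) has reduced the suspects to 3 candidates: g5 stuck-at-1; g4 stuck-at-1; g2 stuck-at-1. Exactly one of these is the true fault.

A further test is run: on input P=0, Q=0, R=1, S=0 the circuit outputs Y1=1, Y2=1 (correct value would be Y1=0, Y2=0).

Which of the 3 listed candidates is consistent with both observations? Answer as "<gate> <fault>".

g5 stuck-at-1

Evaluate each candidate on input P=0, Q=0, R=1, S=0:
  g5 stuck-at-1: g1=0, g2=1, g3=1, g4=1, g5=1 [stuck-at-1], g6=1 → Y1=1, Y2=1 — matches
  g4 stuck-at-1: g1=0, g2=1, g3=1, g4=1 [stuck-at-1], g5=0, g6=0 → Y1=0, Y2=0 — eliminated
  g2 stuck-at-1: g1=0, g2=1 [stuck-at-1], g3=1, g4=1, g5=0, g6=0 → Y1=0, Y2=0 — eliminated
Only g5 stuck-at-1 reproduces the observed Y1=1, Y2=1.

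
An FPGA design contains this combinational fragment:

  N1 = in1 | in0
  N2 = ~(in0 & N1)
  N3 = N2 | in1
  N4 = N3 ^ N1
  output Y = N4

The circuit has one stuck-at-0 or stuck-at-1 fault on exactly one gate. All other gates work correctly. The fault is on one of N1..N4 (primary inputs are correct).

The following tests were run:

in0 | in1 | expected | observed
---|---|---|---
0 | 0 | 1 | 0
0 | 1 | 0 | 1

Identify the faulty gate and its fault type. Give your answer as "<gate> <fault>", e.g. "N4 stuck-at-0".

Fault-free values for test 1 (in0=0, in1=0): N1=0, N2=1, N3=1, N4=1, giving Y=1. Observed 0.
Test 1: faults giving observed 0 are {N1 stuck-at-1, N2 stuck-at-0, N3 stuck-at-0, N4 stuck-at-0}.
Test 2 (in0=0, in1=1): fault-free N1=1, N2=1, N3=1, N4=0 → 0; observed 1. Eliminates N1 stuck-at-1, N2 stuck-at-0, N4 stuck-at-0.
Only N3 stuck-at-0 is consistent with every test.

N3 stuck-at-0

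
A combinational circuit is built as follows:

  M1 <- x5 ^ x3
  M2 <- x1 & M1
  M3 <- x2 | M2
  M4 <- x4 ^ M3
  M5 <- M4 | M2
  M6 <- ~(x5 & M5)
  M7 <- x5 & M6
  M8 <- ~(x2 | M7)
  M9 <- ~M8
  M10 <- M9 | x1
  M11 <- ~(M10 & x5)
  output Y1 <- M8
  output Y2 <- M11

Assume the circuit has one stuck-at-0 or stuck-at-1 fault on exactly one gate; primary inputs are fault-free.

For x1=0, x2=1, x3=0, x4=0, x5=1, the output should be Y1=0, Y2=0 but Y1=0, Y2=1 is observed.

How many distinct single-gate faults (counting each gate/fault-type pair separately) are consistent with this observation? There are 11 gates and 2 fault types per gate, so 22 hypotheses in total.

3

Fault-free: M1=1, M2=0, M3=1, M4=1, M5=1, M6=0, M7=0, M8=0, M9=1, M10=1, M11=0 → Y1=0, Y2=0. Observed Y1=0, Y2=1.
  M1: none of the 2 fault types match ✗
  M2: none of the 2 fault types match ✗
  M3: none of the 2 fault types match ✗
  M4: none of the 2 fault types match ✗
  M5: none of the 2 fault types match ✗
  M6: none of the 2 fault types match ✗
  M7: none of the 2 fault types match ✗
  M8: none of the 2 fault types match ✗
  M9: stuck-at-0 ✓; others ✗
  M10: stuck-at-0 ✓; others ✗
  M11: stuck-at-1 ✓; others ✗
Consistent faults: {M9 stuck-at-0, M10 stuck-at-0, M11 stuck-at-1} — 3 in all.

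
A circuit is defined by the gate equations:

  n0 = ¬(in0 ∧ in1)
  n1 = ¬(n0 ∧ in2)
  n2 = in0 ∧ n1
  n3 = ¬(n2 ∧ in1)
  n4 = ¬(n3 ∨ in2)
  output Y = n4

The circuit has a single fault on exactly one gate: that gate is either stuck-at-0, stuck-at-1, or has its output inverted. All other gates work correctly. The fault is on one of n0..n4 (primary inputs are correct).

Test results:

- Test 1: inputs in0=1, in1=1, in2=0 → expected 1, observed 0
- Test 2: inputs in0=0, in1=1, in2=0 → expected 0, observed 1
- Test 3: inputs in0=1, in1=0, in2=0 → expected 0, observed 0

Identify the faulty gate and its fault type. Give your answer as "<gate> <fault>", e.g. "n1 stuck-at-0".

Fault-free values for test 1 (in0=1, in1=1, in2=0): n0=0, n1=1, n2=1, n3=0, n4=1, giving Y=1. Observed 0.
Test 1: faults giving observed 0 are {n1 stuck-at-0, n1 inverted output, n2 stuck-at-0, n2 inverted output, n3 stuck-at-1, n3 inverted output, n4 stuck-at-0, n4 inverted output}.
Test 2 (in0=0, in1=1, in2=0): fault-free n0=1, n1=1, n2=0, n3=1, n4=0 → 0; observed 1. Eliminates n1 stuck-at-0, n1 inverted output, n2 stuck-at-0, n3 stuck-at-1, n4 stuck-at-0.
Test 3 (in0=1, in1=0, in2=0): fault-free n0=1, n1=1, n2=1, n3=1, n4=0 → 0; observed 0. Eliminates n3 inverted output, n4 inverted output.
Only n2 inverted output is consistent with every test.

n2 inverted output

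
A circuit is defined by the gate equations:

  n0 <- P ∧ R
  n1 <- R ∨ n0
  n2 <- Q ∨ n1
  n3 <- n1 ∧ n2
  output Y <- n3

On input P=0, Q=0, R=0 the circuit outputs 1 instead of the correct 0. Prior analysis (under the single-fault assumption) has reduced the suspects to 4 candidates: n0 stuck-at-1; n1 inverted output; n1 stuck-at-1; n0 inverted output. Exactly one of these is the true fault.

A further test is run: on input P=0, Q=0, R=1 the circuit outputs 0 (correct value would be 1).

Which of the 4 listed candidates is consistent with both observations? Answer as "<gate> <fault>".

n1 inverted output

Evaluate each candidate on input P=0, Q=0, R=1:
  n0 stuck-at-1: n0=1 [stuck-at-1], n1=1, n2=1, n3=1 → 1 — eliminated
  n1 inverted output: n0=0, n1=0 [inverted output], n2=0, n3=0 → 0 — matches
  n1 stuck-at-1: n0=0, n1=1 [stuck-at-1], n2=1, n3=1 → 1 — eliminated
  n0 inverted output: n0=1 [inverted output], n1=1, n2=1, n3=1 → 1 — eliminated
Only n1 inverted output reproduces the observed 0.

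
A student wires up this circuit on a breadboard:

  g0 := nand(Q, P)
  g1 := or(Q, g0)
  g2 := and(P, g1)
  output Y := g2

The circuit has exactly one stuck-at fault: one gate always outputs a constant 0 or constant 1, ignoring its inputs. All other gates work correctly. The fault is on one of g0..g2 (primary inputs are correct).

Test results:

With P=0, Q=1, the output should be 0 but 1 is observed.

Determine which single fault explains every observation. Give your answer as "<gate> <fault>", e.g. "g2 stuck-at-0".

g2 stuck-at-1

Fault-free values for test 1 (P=0, Q=1): g0=1, g1=1, g2=0, giving Y=0. Observed 1.
Test 1: faults giving observed 1 are {g2 stuck-at-1}.
Only g2 stuck-at-1 is consistent with every test.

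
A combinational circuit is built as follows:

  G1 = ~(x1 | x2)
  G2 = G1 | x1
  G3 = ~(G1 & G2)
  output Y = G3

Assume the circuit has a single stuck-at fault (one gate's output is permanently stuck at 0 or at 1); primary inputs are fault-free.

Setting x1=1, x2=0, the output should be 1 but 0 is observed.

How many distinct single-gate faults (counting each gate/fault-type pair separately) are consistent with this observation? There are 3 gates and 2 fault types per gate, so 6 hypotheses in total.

Fault-free: G1=0, G2=1, G3=1 → 1. Observed 0.
  G1 stuck-at-0: output 1 ✗
  G1 stuck-at-1: output 0 ✓
  G2 stuck-at-0: output 1 ✗
  G2 stuck-at-1: output 1 ✗
  G3 stuck-at-0: output 0 ✓
  G3 stuck-at-1: output 1 ✗
Consistent faults: {G1 stuck-at-1, G3 stuck-at-0} — 2 in all.

2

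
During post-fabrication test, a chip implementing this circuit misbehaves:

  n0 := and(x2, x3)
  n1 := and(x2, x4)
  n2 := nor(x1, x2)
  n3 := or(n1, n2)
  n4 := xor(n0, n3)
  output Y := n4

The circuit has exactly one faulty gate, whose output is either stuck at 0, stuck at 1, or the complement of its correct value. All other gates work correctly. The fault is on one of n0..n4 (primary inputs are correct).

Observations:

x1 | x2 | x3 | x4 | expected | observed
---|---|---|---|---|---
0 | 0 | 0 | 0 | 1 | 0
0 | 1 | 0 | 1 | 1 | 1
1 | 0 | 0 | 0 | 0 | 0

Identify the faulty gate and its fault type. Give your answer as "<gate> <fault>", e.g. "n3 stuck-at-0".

n2 stuck-at-0

Fault-free values for test 1 (x1=0, x2=0, x3=0, x4=0): n0=0, n1=0, n2=1, n3=1, n4=1, giving Y=1. Observed 0.
Test 1: faults giving observed 0 are {n0 stuck-at-1, n0 inverted output, n2 stuck-at-0, n2 inverted output, n3 stuck-at-0, n3 inverted output, n4 stuck-at-0, n4 inverted output}.
Test 2 (x1=0, x2=1, x3=0, x4=1): fault-free n0=0, n1=1, n2=0, n3=1, n4=1 → 1; observed 1. Eliminates n0 stuck-at-1, n0 inverted output, n3 stuck-at-0, n3 inverted output, n4 stuck-at-0, n4 inverted output.
Test 3 (x1=1, x2=0, x3=0, x4=0): fault-free n0=0, n1=0, n2=0, n3=0, n4=0 → 0; observed 0. Eliminates n2 inverted output.
Only n2 stuck-at-0 is consistent with every test.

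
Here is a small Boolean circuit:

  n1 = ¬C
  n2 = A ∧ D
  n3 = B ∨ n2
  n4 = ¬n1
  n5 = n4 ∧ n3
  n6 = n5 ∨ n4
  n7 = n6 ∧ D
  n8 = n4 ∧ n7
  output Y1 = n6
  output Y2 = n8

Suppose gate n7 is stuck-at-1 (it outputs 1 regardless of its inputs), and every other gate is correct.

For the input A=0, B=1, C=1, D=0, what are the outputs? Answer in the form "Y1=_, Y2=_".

Propagate with n7 forced: n1=0, n2=0, n3=1, n4=1, n5=1, n6=1, n7=1 [stuck-at-1], n8=1.
So the outputs are Y1=1, Y2=1. (Without the fault they would be Y1=1, Y2=0.)

Y1=1, Y2=1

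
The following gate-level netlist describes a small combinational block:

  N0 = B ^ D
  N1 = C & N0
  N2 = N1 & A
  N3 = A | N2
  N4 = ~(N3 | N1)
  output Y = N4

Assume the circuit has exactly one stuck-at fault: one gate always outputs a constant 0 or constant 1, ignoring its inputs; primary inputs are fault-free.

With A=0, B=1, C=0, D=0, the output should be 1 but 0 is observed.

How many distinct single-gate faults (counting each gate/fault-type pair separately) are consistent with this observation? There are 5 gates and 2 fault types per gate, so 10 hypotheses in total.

Fault-free: N0=1, N1=0, N2=0, N3=0, N4=1 → 1. Observed 0.
  N0 stuck-at-0: output 1 ✗
  N0 stuck-at-1: output 1 ✗
  N1 stuck-at-0: output 1 ✗
  N1 stuck-at-1: output 0 ✓
  N2 stuck-at-0: output 1 ✗
  N2 stuck-at-1: output 0 ✓
  N3 stuck-at-0: output 1 ✗
  N3 stuck-at-1: output 0 ✓
  N4 stuck-at-0: output 0 ✓
  N4 stuck-at-1: output 1 ✗
Consistent faults: {N1 stuck-at-1, N2 stuck-at-1, N3 stuck-at-1, N4 stuck-at-0} — 4 in all.

4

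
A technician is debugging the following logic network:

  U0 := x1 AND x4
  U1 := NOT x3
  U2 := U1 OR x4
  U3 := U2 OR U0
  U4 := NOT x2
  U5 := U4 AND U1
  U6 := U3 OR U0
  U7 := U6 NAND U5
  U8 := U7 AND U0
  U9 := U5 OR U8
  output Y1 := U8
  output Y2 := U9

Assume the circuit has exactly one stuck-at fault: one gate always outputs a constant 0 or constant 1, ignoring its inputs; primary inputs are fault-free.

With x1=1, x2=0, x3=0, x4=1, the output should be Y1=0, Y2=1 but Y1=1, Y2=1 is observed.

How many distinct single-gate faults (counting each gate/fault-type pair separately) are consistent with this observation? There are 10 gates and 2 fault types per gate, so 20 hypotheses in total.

6

Fault-free: U0=1, U1=1, U2=1, U3=1, U4=1, U5=1, U6=1, U7=0, U8=0, U9=1 → Y1=0, Y2=1. Observed Y1=1, Y2=1.
  U0: none of the 2 fault types match ✗
  U1: stuck-at-0 ✓; others ✗
  U2: none of the 2 fault types match ✗
  U3: none of the 2 fault types match ✗
  U4: stuck-at-0 ✓; others ✗
  U5: stuck-at-0 ✓; others ✗
  U6: stuck-at-0 ✓; others ✗
  U7: stuck-at-1 ✓; others ✗
  U8: stuck-at-1 ✓; others ✗
  U9: none of the 2 fault types match ✗
Consistent faults: {U1 stuck-at-0, U4 stuck-at-0, U5 stuck-at-0, U6 stuck-at-0, U7 stuck-at-1, U8 stuck-at-1} — 6 in all.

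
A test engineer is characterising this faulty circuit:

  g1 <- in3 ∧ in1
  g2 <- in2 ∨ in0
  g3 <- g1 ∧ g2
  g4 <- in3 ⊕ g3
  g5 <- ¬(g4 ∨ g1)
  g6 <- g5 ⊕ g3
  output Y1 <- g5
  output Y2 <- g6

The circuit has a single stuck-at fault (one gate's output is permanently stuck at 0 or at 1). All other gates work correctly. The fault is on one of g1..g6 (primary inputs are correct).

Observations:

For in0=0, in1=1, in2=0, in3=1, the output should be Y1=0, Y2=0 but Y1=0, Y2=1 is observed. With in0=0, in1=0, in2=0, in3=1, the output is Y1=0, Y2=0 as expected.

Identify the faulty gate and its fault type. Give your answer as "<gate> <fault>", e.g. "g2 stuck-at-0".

Fault-free values for test 1 (in0=0, in1=1, in2=0, in3=1): g1=1, g2=0, g3=0, g4=1, g5=0, g6=0, giving Y1=0, Y2=0. Observed Y1=0, Y2=1.
Test 1: faults giving observed Y1=0, Y2=1 are {g2 stuck-at-1, g3 stuck-at-1, g6 stuck-at-1}.
Test 2 (in0=0, in1=0, in2=0, in3=1): fault-free g1=0, g2=0, g3=0, g4=1, g5=0, g6=0 → Y1=0, Y2=0; observed Y1=0, Y2=0. Eliminates g3 stuck-at-1, g6 stuck-at-1.
Only g2 stuck-at-1 is consistent with every test.

g2 stuck-at-1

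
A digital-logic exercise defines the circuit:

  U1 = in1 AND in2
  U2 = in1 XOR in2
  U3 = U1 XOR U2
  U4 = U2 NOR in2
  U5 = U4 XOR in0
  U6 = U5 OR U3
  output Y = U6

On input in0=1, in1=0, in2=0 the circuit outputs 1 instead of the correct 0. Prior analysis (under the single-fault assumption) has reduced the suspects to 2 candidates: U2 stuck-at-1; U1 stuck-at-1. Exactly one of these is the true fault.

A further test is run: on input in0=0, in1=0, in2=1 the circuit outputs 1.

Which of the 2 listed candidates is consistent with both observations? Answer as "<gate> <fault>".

U2 stuck-at-1

Evaluate each candidate on input in0=0, in1=0, in2=1:
  U2 stuck-at-1: U1=0, U2=1 [stuck-at-1], U3=1, U4=0, U5=0, U6=1 → 1 — matches
  U1 stuck-at-1: U1=1 [stuck-at-1], U2=1, U3=0, U4=0, U5=0, U6=0 → 0 — eliminated
Only U2 stuck-at-1 reproduces the observed 1.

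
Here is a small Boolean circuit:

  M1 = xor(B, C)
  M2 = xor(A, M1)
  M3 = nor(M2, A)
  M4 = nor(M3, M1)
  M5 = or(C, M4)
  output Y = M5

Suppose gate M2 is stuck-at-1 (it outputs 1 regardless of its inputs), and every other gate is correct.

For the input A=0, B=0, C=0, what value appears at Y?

Propagate with M2 forced: M1=0, M2=1 [stuck-at-1], M3=0, M4=1, M5=1.
So Y = 1. (Without the fault it would be 0.)

1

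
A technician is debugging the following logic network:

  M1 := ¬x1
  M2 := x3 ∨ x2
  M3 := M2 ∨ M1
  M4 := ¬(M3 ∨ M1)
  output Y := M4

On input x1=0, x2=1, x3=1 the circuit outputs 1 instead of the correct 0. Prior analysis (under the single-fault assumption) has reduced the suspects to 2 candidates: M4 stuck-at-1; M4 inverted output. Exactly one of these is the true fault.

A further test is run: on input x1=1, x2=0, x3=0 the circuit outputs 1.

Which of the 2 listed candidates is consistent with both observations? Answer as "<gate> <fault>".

M4 stuck-at-1

Evaluate each candidate on input x1=1, x2=0, x3=0:
  M4 stuck-at-1: M1=0, M2=0, M3=0, M4=1 [stuck-at-1] → 1 — matches
  M4 inverted output: M1=0, M2=0, M3=0, M4=0 [inverted output] → 0 — eliminated
Only M4 stuck-at-1 reproduces the observed 1.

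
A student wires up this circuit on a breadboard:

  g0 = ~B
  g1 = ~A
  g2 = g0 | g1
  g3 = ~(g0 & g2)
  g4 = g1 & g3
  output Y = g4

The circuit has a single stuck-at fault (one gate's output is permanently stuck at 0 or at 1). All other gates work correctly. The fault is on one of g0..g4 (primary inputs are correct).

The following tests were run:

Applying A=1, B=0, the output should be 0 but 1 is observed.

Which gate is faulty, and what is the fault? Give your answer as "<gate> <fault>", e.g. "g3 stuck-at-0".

Fault-free values for test 1 (A=1, B=0): g0=1, g1=0, g2=1, g3=0, g4=0, giving Y=0. Observed 1.
Test 1: faults giving observed 1 are {g4 stuck-at-1}.
Only g4 stuck-at-1 is consistent with every test.

g4 stuck-at-1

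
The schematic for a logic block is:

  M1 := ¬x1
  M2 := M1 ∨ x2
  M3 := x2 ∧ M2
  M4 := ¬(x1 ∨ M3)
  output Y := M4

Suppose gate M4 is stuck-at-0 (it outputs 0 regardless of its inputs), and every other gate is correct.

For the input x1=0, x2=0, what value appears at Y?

Propagate with M4 forced: M1=1, M2=1, M3=0, M4=0 [stuck-at-0].
So Y = 0. (Without the fault it would be 1.)

0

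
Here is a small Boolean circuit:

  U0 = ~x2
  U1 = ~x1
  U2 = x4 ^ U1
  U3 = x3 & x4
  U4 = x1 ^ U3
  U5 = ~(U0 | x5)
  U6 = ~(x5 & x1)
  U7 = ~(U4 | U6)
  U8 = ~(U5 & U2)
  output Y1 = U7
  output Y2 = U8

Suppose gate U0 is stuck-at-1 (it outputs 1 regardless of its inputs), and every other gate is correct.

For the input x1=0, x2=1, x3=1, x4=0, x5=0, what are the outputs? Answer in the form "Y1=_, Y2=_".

Propagate with U0 forced: U0=1 [stuck-at-1], U1=1, U2=1, U3=0, U4=0, U5=0, U6=1, U7=0, U8=1.
So the outputs are Y1=0, Y2=1. (Without the fault they would be Y1=0, Y2=0.)

Y1=0, Y2=1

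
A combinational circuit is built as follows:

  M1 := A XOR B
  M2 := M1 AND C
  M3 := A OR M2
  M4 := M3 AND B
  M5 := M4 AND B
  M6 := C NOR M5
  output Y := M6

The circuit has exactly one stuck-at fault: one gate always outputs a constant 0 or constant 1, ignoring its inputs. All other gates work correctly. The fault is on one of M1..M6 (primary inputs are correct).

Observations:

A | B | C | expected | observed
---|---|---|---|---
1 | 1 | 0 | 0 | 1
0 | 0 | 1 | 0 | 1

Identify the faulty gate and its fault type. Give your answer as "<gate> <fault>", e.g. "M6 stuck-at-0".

M6 stuck-at-1

Fault-free values for test 1 (A=1, B=1, C=0): M1=0, M2=0, M3=1, M4=1, M5=1, M6=0, giving Y=0. Observed 1.
Test 1: faults giving observed 1 are {M3 stuck-at-0, M4 stuck-at-0, M5 stuck-at-0, M6 stuck-at-1}.
Test 2 (A=0, B=0, C=1): fault-free M1=0, M2=0, M3=0, M4=0, M5=0, M6=0 → 0; observed 1. Eliminates M3 stuck-at-0, M4 stuck-at-0, M5 stuck-at-0.
Only M6 stuck-at-1 is consistent with every test.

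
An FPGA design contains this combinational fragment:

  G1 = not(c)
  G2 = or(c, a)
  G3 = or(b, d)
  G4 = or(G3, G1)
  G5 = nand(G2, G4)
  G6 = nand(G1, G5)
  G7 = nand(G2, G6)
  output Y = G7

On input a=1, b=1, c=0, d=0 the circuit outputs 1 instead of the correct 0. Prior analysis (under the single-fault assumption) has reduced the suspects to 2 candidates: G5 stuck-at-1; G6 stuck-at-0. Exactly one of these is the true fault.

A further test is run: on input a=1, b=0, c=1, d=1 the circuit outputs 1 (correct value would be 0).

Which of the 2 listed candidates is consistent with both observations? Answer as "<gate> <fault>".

Evaluate each candidate on input a=1, b=0, c=1, d=1:
  G5 stuck-at-1: G1=0, G2=1, G3=1, G4=1, G5=1 [stuck-at-1], G6=1, G7=0 → 0 — eliminated
  G6 stuck-at-0: G1=0, G2=1, G3=1, G4=1, G5=0, G6=0 [stuck-at-0], G7=1 → 1 — matches
Only G6 stuck-at-0 reproduces the observed 1.

G6 stuck-at-0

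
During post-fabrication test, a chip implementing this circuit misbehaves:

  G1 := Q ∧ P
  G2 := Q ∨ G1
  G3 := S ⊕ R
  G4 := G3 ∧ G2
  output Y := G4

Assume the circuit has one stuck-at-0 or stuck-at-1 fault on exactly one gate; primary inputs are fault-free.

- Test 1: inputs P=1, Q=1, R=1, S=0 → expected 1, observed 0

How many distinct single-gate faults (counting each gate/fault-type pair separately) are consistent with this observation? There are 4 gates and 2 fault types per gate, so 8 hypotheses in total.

Fault-free: G1=1, G2=1, G3=1, G4=1 → 1. Observed 0.
  G1 stuck-at-0: output 1 ✗
  G1 stuck-at-1: output 1 ✗
  G2 stuck-at-0: output 0 ✓
  G2 stuck-at-1: output 1 ✗
  G3 stuck-at-0: output 0 ✓
  G3 stuck-at-1: output 1 ✗
  G4 stuck-at-0: output 0 ✓
  G4 stuck-at-1: output 1 ✗
Consistent faults: {G2 stuck-at-0, G3 stuck-at-0, G4 stuck-at-0} — 3 in all.

3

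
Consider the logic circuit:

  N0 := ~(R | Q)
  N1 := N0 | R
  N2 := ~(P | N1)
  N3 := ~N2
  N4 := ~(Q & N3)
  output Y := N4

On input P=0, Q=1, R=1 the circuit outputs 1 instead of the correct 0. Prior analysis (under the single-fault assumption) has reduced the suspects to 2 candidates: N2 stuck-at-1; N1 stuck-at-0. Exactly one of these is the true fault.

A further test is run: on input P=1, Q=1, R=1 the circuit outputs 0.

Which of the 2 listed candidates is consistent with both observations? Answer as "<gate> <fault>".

Evaluate each candidate on input P=1, Q=1, R=1:
  N2 stuck-at-1: N0=0, N1=1, N2=1 [stuck-at-1], N3=0, N4=1 → 1 — eliminated
  N1 stuck-at-0: N0=0, N1=0 [stuck-at-0], N2=0, N3=1, N4=0 → 0 — matches
Only N1 stuck-at-0 reproduces the observed 0.

N1 stuck-at-0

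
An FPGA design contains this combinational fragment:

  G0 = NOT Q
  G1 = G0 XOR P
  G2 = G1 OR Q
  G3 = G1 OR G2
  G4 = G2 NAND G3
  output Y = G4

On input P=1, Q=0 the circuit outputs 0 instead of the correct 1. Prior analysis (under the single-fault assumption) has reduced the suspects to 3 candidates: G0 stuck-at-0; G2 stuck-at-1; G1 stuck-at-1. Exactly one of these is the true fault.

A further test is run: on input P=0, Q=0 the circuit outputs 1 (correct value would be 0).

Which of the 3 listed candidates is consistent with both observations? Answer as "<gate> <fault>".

G0 stuck-at-0

Evaluate each candidate on input P=0, Q=0:
  G0 stuck-at-0: G0=0 [stuck-at-0], G1=0, G2=0, G3=0, G4=1 → 1 — matches
  G2 stuck-at-1: G0=1, G1=1, G2=1 [stuck-at-1], G3=1, G4=0 → 0 — eliminated
  G1 stuck-at-1: G0=1, G1=1 [stuck-at-1], G2=1, G3=1, G4=0 → 0 — eliminated
Only G0 stuck-at-0 reproduces the observed 1.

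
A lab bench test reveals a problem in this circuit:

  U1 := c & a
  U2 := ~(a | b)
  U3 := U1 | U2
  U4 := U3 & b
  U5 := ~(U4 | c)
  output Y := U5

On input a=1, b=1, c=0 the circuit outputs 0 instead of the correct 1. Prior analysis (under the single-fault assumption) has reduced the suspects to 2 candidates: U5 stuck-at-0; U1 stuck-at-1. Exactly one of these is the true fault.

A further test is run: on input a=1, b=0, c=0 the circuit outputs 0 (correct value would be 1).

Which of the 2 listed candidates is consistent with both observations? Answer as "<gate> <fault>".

U5 stuck-at-0

Evaluate each candidate on input a=1, b=0, c=0:
  U5 stuck-at-0: U1=0, U2=0, U3=0, U4=0, U5=0 [stuck-at-0] → 0 — matches
  U1 stuck-at-1: U1=1 [stuck-at-1], U2=0, U3=1, U4=0, U5=1 → 1 — eliminated
Only U5 stuck-at-0 reproduces the observed 0.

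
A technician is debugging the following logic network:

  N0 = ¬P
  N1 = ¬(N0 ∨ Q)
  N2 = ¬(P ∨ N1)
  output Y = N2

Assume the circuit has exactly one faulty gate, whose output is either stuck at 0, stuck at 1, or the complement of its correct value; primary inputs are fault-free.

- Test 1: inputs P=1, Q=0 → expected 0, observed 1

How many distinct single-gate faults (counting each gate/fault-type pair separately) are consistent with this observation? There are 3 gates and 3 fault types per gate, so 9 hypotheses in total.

2

Fault-free: N0=0, N1=1, N2=0 → 0. Observed 1.
  N0 stuck-at-0: output 0 ✗
  N0 stuck-at-1: output 0 ✗
  N0 inverted output: output 0 ✗
  N1 stuck-at-0: output 0 ✗
  N1 stuck-at-1: output 0 ✗
  N1 inverted output: output 0 ✗
  N2 stuck-at-0: output 0 ✗
  N2 stuck-at-1: output 1 ✓
  N2 inverted output: output 1 ✓
Consistent faults: {N2 stuck-at-1, N2 inverted output} — 2 in all.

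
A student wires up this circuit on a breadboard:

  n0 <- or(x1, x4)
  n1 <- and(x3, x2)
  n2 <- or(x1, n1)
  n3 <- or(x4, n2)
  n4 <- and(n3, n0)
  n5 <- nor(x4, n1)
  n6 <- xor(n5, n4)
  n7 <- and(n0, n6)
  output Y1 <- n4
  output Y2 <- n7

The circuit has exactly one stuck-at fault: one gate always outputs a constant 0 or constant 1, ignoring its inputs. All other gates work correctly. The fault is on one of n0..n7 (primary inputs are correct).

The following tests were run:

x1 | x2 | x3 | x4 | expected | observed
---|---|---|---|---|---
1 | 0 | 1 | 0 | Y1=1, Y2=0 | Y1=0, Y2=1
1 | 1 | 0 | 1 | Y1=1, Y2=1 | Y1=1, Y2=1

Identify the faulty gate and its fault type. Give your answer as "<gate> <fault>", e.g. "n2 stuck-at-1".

n2 stuck-at-0

Fault-free values for test 1 (x1=1, x2=0, x3=1, x4=0): n0=1, n1=0, n2=1, n3=1, n4=1, n5=1, n6=0, n7=0, giving Y1=1, Y2=0. Observed Y1=0, Y2=1.
Test 1: faults giving observed Y1=0, Y2=1 are {n2 stuck-at-0, n3 stuck-at-0, n4 stuck-at-0}.
Test 2 (x1=1, x2=1, x3=0, x4=1): fault-free n0=1, n1=0, n2=1, n3=1, n4=1, n5=0, n6=1, n7=1 → Y1=1, Y2=1; observed Y1=1, Y2=1. Eliminates n3 stuck-at-0, n4 stuck-at-0.
Only n2 stuck-at-0 is consistent with every test.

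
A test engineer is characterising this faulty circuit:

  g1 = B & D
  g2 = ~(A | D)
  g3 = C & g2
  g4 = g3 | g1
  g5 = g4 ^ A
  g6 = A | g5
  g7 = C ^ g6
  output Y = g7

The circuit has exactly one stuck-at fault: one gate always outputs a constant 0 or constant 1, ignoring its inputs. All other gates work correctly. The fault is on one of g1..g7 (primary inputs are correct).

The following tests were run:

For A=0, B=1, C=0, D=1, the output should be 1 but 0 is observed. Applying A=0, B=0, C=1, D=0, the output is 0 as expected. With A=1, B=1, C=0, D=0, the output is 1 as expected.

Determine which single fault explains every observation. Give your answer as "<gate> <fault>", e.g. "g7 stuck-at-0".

Fault-free values for test 1 (A=0, B=1, C=0, D=1): g1=1, g2=0, g3=0, g4=1, g5=1, g6=1, g7=1, giving Y=1. Observed 0.
Test 1: faults giving observed 0 are {g1 stuck-at-0, g4 stuck-at-0, g5 stuck-at-0, g6 stuck-at-0, g7 stuck-at-0}.
Test 2 (A=0, B=0, C=1, D=0): fault-free g1=0, g2=1, g3=1, g4=1, g5=1, g6=1, g7=0 → 0; observed 0. Eliminates g4 stuck-at-0, g5 stuck-at-0, g6 stuck-at-0.
Test 3 (A=1, B=1, C=0, D=0): fault-free g1=0, g2=0, g3=0, g4=0, g5=1, g6=1, g7=1 → 1; observed 1. Eliminates g7 stuck-at-0.
Only g1 stuck-at-0 is consistent with every test.

g1 stuck-at-0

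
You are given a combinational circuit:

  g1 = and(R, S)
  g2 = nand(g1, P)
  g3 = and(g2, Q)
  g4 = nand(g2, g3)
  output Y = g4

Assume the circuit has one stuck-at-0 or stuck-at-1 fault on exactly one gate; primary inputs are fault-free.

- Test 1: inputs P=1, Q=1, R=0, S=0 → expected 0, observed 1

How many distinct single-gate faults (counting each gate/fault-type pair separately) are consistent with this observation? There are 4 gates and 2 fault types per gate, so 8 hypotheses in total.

4

Fault-free: g1=0, g2=1, g3=1, g4=0 → 0. Observed 1.
  g1 stuck-at-0: output 0 ✗
  g1 stuck-at-1: output 1 ✓
  g2 stuck-at-0: output 1 ✓
  g2 stuck-at-1: output 0 ✗
  g3 stuck-at-0: output 1 ✓
  g3 stuck-at-1: output 0 ✗
  g4 stuck-at-0: output 0 ✗
  g4 stuck-at-1: output 1 ✓
Consistent faults: {g1 stuck-at-1, g2 stuck-at-0, g3 stuck-at-0, g4 stuck-at-1} — 4 in all.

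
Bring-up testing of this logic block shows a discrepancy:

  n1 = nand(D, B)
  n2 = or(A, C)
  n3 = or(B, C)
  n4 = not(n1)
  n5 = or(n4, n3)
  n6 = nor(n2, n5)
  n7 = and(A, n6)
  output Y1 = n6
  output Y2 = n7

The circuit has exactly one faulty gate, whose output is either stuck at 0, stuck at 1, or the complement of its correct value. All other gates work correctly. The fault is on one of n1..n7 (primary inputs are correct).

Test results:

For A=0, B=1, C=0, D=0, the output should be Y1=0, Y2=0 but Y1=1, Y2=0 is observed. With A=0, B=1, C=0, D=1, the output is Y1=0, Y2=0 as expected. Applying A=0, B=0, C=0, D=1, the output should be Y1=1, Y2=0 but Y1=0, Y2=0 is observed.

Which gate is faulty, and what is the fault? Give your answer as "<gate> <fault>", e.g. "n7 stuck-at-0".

n3 inverted output

Fault-free values for test 1 (A=0, B=1, C=0, D=0): n1=1, n2=0, n3=1, n4=0, n5=1, n6=0, n7=0, giving Y1=0, Y2=0. Observed Y1=1, Y2=0.
Test 1: faults giving observed Y1=1, Y2=0 are {n3 stuck-at-0, n3 inverted output, n5 stuck-at-0, n5 inverted output, n6 stuck-at-1, n6 inverted output}.
Test 2 (A=0, B=1, C=0, D=1): fault-free n1=0, n2=0, n3=1, n4=1, n5=1, n6=0, n7=0 → Y1=0, Y2=0; observed Y1=0, Y2=0. Eliminates n5 stuck-at-0, n5 inverted output, n6 stuck-at-1, n6 inverted output.
Test 3 (A=0, B=0, C=0, D=1): fault-free n1=1, n2=0, n3=0, n4=0, n5=0, n6=1, n7=0 → Y1=1, Y2=0; observed Y1=0, Y2=0. Eliminates n3 stuck-at-0.
Only n3 inverted output is consistent with every test.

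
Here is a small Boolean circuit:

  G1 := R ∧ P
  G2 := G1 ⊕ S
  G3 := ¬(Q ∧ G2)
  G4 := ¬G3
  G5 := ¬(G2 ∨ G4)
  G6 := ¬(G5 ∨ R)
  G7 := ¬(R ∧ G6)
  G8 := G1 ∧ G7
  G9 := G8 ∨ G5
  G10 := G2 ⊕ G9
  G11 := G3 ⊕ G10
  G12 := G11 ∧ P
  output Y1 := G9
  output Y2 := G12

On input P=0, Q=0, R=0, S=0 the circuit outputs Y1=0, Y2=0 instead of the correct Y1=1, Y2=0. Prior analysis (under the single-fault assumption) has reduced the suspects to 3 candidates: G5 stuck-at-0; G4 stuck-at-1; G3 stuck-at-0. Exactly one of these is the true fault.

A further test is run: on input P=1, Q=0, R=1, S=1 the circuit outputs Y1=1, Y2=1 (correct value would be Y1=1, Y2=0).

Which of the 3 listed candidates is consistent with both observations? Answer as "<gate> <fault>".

G3 stuck-at-0

Evaluate each candidate on input P=1, Q=0, R=1, S=1:
  G5 stuck-at-0: G1=1, G2=0, G3=1, G4=0, G5=0 [stuck-at-0], G6=0, G7=1, G8=1, G9=1, G10=1, G11=0, G12=0 → Y1=1, Y2=0 — eliminated
  G4 stuck-at-1: G1=1, G2=0, G3=1, G4=1 [stuck-at-1], G5=0, G6=0, G7=1, G8=1, G9=1, G10=1, G11=0, G12=0 → Y1=1, Y2=0 — eliminated
  G3 stuck-at-0: G1=1, G2=0, G3=0 [stuck-at-0], G4=1, G5=0, G6=0, G7=1, G8=1, G9=1, G10=1, G11=1, G12=1 → Y1=1, Y2=1 — matches
Only G3 stuck-at-0 reproduces the observed Y1=1, Y2=1.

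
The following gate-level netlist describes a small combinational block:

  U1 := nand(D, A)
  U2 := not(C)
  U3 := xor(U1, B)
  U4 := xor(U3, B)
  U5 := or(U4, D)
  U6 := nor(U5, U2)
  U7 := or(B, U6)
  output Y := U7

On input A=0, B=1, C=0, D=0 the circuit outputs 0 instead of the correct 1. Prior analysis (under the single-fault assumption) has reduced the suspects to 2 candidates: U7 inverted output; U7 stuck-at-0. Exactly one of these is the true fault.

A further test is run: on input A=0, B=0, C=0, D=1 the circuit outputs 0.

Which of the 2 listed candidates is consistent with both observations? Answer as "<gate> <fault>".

U7 stuck-at-0

Evaluate each candidate on input A=0, B=0, C=0, D=1:
  U7 inverted output: U1=1, U2=1, U3=1, U4=1, U5=1, U6=0, U7=1 [inverted output] → 1 — eliminated
  U7 stuck-at-0: U1=1, U2=1, U3=1, U4=1, U5=1, U6=0, U7=0 [stuck-at-0] → 0 — matches
Only U7 stuck-at-0 reproduces the observed 0.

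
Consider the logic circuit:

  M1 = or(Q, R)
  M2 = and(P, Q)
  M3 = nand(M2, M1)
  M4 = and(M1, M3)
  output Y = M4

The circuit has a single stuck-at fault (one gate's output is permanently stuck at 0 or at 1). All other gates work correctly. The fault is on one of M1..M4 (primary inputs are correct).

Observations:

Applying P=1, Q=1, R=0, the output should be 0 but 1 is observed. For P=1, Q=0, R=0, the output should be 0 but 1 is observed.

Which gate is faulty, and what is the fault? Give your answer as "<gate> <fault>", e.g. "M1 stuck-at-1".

Fault-free values for test 1 (P=1, Q=1, R=0): M1=1, M2=1, M3=0, M4=0, giving Y=0. Observed 1.
Test 1: faults giving observed 1 are {M2 stuck-at-0, M3 stuck-at-1, M4 stuck-at-1}.
Test 2 (P=1, Q=0, R=0): fault-free M1=0, M2=0, M3=1, M4=0 → 0; observed 1. Eliminates M2 stuck-at-0, M3 stuck-at-1.
Only M4 stuck-at-1 is consistent with every test.

M4 stuck-at-1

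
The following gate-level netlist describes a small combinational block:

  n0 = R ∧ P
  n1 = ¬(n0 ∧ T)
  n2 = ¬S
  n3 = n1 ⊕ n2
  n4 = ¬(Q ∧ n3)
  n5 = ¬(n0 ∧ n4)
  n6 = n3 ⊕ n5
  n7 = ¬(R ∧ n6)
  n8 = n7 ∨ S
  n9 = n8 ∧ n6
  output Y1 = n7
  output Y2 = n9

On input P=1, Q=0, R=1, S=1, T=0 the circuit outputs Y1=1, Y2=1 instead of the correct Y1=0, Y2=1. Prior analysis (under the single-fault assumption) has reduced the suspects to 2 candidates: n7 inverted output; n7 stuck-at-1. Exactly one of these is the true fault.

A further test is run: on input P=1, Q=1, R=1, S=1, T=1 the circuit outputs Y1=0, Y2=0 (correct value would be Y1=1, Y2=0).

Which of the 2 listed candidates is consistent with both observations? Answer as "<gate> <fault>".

n7 inverted output

Evaluate each candidate on input P=1, Q=1, R=1, S=1, T=1:
  n7 inverted output: n0=1, n1=0, n2=0, n3=0, n4=1, n5=0, n6=0, n7=0 [inverted output], n8=1, n9=0 → Y1=0, Y2=0 — matches
  n7 stuck-at-1: n0=1, n1=0, n2=0, n3=0, n4=1, n5=0, n6=0, n7=1 [stuck-at-1], n8=1, n9=0 → Y1=1, Y2=0 — eliminated
Only n7 inverted output reproduces the observed Y1=0, Y2=0.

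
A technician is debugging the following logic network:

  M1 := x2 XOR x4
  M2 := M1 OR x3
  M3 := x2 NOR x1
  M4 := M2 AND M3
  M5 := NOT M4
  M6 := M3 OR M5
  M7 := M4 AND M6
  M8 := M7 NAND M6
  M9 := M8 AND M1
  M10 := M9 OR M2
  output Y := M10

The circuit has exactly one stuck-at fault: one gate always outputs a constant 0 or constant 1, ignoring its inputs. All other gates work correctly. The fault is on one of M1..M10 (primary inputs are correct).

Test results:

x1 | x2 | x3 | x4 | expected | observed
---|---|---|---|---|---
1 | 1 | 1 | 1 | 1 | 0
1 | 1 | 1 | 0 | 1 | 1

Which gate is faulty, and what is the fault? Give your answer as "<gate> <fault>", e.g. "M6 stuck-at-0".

Fault-free values for test 1 (x1=1, x2=1, x3=1, x4=1): M1=0, M2=1, M3=0, M4=0, M5=1, M6=1, M7=0, M8=1, M9=0, M10=1, giving Y=1. Observed 0.
Test 1: faults giving observed 0 are {M2 stuck-at-0, M10 stuck-at-0}.
Test 2 (x1=1, x2=1, x3=1, x4=0): fault-free M1=1, M2=1, M3=0, M4=0, M5=1, M6=1, M7=0, M8=1, M9=1, M10=1 → 1; observed 1. Eliminates M10 stuck-at-0.
Only M2 stuck-at-0 is consistent with every test.

M2 stuck-at-0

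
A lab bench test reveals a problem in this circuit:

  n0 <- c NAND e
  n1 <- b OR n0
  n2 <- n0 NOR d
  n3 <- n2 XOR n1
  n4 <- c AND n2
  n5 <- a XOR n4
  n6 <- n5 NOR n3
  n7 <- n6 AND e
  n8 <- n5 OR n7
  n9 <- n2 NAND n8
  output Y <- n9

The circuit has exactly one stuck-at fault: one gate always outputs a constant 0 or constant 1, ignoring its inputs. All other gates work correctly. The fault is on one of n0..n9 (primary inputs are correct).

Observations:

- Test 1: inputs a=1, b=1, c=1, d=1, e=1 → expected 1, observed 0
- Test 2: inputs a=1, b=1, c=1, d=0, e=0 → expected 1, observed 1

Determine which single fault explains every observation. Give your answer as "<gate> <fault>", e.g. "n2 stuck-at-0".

Fault-free values for test 1 (a=1, b=1, c=1, d=1, e=1): n0=0, n1=1, n2=0, n3=1, n4=0, n5=1, n6=0, n7=0, n8=1, n9=1, giving Y=1. Observed 0.
Test 1: faults giving observed 0 are {n2 stuck-at-1, n9 stuck-at-0}.
Test 2 (a=1, b=1, c=1, d=0, e=0): fault-free n0=1, n1=1, n2=0, n3=1, n4=0, n5=1, n6=0, n7=0, n8=1, n9=1 → 1; observed 1. Eliminates n9 stuck-at-0.
Only n2 stuck-at-1 is consistent with every test.

n2 stuck-at-1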